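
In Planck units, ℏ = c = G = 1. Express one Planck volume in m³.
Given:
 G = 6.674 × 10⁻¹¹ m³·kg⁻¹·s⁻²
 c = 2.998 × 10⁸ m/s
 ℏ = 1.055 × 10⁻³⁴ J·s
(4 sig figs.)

Dimensional analysis gives V_P = (ℏG/c³)^(3/2).
  = √(1.784 × 10⁻²⁰⁹)
  = 4.224 × 10⁻¹⁰⁵ m³

4.224 × 10⁻¹⁰⁵ m³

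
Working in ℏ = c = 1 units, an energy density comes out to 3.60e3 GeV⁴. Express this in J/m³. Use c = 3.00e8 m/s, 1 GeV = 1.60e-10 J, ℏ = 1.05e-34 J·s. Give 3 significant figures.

[E]/[L]³ = [E]⁴/(ℏc)³; restore (ℏc)⁻³.
1 GeV⁴ → 1/(ℏc)³ × (1 GeV in J)⁴ = 2.10e37 J/m³.
Result: 3.60e3 × 2.10e37 = 7.55e40 J/m³.

7.55e40 J/m³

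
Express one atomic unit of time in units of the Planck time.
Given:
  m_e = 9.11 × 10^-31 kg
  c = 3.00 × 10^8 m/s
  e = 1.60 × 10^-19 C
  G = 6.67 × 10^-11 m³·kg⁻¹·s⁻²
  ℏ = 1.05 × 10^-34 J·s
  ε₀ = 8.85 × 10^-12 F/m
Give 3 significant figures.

4.47 × 10^26

atomic unit of time: τ_au = (4πε₀)²ℏ³/(m_e e⁴) = 2.40 × 10^-17 s
Planck time: t_P = √(ℏG/c⁵) = 5.37 × 10^-44 s
ratio = 2.40 × 10^-17 / 5.37 × 10^-44 = 4.47 × 10^26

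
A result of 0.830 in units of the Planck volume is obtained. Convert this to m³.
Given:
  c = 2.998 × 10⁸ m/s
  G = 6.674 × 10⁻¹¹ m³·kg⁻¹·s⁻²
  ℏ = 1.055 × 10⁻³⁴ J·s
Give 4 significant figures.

One Planck volume: V_P = (ℏG/c³)^(3/2) = 4.224 × 10⁻¹⁰⁵ m³.
0.830 × 4.224 × 10⁻¹⁰⁵ m³ = 3.506 × 10⁻¹⁰⁵ m³

3.506 × 10⁻¹⁰⁵ m³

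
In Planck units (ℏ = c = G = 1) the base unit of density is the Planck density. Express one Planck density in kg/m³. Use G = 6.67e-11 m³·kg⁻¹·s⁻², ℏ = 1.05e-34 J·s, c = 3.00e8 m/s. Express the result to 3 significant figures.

5.20e96 kg/m³

ρ_P = c⁵/(ℏG²)
  = 2.43e42 / 4.67e-55
  = 5.20e96 kg/m³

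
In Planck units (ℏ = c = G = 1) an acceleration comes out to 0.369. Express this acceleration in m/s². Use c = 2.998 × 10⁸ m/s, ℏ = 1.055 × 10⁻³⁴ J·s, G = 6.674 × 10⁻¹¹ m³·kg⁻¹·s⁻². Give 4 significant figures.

One Planck acceleration: a_P = √(c⁷/(ℏG)) = 5.560 × 10⁵¹ m/s².
0.369 × 5.560 × 10⁵¹ m/s² = 2.052 × 10⁵¹ m/s²

2.052 × 10⁵¹ m/s²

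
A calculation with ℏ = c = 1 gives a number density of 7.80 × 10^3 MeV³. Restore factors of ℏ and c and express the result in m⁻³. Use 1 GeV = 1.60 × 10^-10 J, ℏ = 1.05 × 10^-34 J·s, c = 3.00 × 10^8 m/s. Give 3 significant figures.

Number density is [L]⁻³ = [E]³/(ℏc)³.
1 GeV³ → 1/(ℏc)³ × (1 GeV in J)³ = 1.31 × 10^47 m⁻³.
Convert the energy scale: 7.80 × 10^3 MeV³ = 7.80 × 10^-6 GeV³.
Result: 7.80 × 10^-6 × 1.31 × 10^47 = 1.02 × 10^42 m⁻³.

1.02 × 10^42 m⁻³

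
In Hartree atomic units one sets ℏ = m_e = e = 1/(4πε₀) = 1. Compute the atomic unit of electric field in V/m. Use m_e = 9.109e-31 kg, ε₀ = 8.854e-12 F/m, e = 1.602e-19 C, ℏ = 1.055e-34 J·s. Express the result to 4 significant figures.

E_au = E_h/(e a₀) = m_e²e⁵/((4πε₀)³ℏ⁴)
E_h = 4.354e-18 J
a₀ = 5.297e-11 m
E_h/(e·a₀) = 5.131e11 V/m

5.131e11 V/m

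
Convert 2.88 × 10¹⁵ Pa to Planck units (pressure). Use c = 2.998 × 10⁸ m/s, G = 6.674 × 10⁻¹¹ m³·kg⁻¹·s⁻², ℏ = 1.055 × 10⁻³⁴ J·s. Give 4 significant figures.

6.217 × 10⁻⁹⁹

Planck pressure: p_P = c⁷/(ℏG²) = 4.632 × 10¹¹³ Pa.
2.88 × 10¹⁵ / 4.632 × 10¹¹³ = 6.217 × 10⁻⁹⁹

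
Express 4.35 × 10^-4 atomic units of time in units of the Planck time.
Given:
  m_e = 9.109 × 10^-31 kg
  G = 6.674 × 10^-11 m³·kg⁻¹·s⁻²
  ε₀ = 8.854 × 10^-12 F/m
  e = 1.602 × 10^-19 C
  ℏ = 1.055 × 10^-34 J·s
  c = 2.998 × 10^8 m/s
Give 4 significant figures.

atomic unit of time: τ_au = (4πε₀)²ℏ³/(m_e e⁴) = 2.423 × 10^-17 s
Planck time: t_P = √(ℏG/c⁵) = 5.392 × 10^-44 s
4.35 × 10^-4 × 2.423 × 10^-17 / 5.392 × 10^-44 = 1.955 × 10^23

1.955 × 10^23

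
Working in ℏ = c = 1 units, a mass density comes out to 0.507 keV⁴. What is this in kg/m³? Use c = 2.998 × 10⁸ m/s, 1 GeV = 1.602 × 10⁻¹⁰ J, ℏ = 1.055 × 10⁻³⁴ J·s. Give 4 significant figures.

1.174 × 10⁻⁴ kg/m³

Mass density is [E]/(c²[L]³) = [E]⁴/(ℏ³c⁵).
1 GeV⁴ → 1/(ℏ³c⁵) × (1 GeV in J)⁴ = 2.316 × 10²⁰ kg/m³.
Convert the energy scale: 0.507 keV⁴ = 5.07 × 10⁻²⁵ GeV⁴.
Result: 5.07 × 10⁻²⁵ × 2.316 × 10²⁰ = 1.174 × 10⁻⁴ kg/m³.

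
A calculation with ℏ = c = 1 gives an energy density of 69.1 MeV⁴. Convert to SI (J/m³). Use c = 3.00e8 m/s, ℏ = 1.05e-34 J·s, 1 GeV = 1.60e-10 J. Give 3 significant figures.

[E]/[L]³ = [E]⁴/(ℏc)³; restore (ℏc)⁻³.
1 GeV⁴ → 1/(ℏc)³ × (1 GeV in J)⁴ = 2.10e37 J/m³.
Convert the energy scale: 69.1 MeV⁴ = 6.91e-11 GeV⁴.
Result: 6.91e-11 × 2.10e37 = 1.45e27 J/m³.

1.45e27 J/m³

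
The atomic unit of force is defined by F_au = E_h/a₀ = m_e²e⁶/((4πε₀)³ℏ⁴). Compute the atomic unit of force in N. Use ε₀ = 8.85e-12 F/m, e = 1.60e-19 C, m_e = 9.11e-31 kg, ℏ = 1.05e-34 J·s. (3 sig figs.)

8.33e-8 N

F_au = E_h/a₀ = m_e²e⁶/((4πε₀)³ℏ⁴)
E_h = 4.38e-18 J
a₀ = 5.26e-11 m
E_h/a₀ = 8.33e-8 N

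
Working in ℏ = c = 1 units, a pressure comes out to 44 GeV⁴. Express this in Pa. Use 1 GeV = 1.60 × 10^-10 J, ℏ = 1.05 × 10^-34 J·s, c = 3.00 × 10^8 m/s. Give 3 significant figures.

Pressure is [E]/[L]³ = [E]⁴/(ℏc)³.
1 GeV⁴ → 1/(ℏc)³ × (1 GeV in J)⁴ = 2.10 × 10^37 Pa.
Result: 44 × 2.10 × 10^37 = 9.23 × 10^38 Pa.

9.23 × 10^38 Pa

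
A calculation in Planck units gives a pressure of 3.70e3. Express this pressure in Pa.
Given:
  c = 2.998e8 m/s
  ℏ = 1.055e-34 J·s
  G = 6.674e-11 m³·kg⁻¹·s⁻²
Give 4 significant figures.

1.714e117 Pa

One Planck pressure: p_P = c⁷/(ℏG²) = 4.632e113 Pa.
3.70e3 × 4.632e113 Pa = 1.714e117 Pa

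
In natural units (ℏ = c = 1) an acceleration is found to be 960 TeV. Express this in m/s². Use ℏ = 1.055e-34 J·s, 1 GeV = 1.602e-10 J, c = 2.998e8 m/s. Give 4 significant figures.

Acceleration is [L]/[T]² = c·[E]/ℏ.
1 GeV → c/ℏ × (1 GeV in J) = 4.552e32 m/s².
Convert the energy scale: 960 TeV = 9.60e5 GeV.
Result: 9.60e5 × 4.552e32 = 4.370e38 m/s².

4.370e38 m/s²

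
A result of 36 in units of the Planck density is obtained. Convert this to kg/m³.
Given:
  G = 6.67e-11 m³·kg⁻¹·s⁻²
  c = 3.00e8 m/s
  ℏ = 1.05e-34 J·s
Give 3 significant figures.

1.87e98 kg/m³

One Planck density: ρ_P = c⁵/(ℏG²) = 5.20e96 kg/m³.
36 × 5.20e96 kg/m³ = 1.87e98 kg/m³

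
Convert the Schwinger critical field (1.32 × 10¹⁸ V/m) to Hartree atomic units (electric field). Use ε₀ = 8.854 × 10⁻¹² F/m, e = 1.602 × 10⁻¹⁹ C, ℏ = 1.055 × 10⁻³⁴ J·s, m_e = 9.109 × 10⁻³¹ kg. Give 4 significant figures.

2.573 × 10⁶

atomic unit of electric field: E_au = E_h/(e a₀) = m_e²e⁵/((4πε₀)³ℏ⁴) = 5.131 × 10¹¹ V/m.
1.32 × 10¹⁸ / 5.131 × 10¹¹ = 2.573 × 10⁶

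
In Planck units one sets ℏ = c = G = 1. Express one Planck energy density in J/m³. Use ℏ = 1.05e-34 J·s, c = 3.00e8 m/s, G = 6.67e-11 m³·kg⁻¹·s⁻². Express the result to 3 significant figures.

4.68e113 J/m³

u_P = c⁷/(ℏG²)
  = 2.19e59 / 4.67e-55
  = 4.68e113 J/m³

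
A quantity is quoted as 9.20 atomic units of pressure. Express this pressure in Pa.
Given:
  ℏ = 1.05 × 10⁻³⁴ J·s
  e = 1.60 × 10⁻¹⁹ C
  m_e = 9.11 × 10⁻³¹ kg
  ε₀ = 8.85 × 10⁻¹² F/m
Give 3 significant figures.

2.77 × 10¹⁴ Pa

One atomic unit of pressure: P_au = E_h/a₀³ = m_e⁴e¹⁰/((4πε₀)⁵ℏ⁸) = 3.01 × 10¹³ Pa.
9.20 × 3.01 × 10¹³ Pa = 2.77 × 10¹⁴ Pa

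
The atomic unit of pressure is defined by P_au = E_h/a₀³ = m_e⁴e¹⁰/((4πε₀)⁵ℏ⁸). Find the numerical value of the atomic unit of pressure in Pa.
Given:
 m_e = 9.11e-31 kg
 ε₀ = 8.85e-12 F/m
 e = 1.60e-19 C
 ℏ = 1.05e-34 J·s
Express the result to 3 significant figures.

3.01e13 Pa

P_au = E_h/a₀³ = m_e⁴e¹⁰/((4πε₀)⁵ℏ⁸)
E_h = 4.38e-18 J
a₀ = 5.26e-11 m
E_h/a₀³ = 3.01e13 Pa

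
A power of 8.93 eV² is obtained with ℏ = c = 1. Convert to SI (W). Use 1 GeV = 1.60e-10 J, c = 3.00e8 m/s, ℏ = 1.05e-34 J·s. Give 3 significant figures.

2.18e-3 W

Power is [E]/[T] = [E]²/ℏ.
1 GeV² → 1/ℏ × (1 GeV in J)² = 2.44e14 W.
Convert the energy scale: 8.93 eV² = 8.93e-18 GeV².
Result: 8.93e-18 × 2.44e14 = 2.18e-3 W.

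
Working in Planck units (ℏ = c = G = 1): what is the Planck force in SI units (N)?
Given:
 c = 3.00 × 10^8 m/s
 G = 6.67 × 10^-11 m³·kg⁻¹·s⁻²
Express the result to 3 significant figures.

1.21 × 10^44 N

The unique combination of the constants set to 1 with dimensions of force is F_P = c⁴/G.
  = 8.10 × 10^33 / 6.67 × 10^-11
  = 1.21 × 10^44 N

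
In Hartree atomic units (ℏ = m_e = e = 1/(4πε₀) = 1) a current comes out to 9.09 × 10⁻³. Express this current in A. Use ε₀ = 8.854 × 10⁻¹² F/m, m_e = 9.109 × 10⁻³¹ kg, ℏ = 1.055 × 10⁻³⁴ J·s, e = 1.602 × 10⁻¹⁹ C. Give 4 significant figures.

One atomic unit of electric current: I_au = e E_h/ℏ = m_e e⁵/((4πε₀)²ℏ³) = 6.612 × 10⁻³ A.
9.09 × 10⁻³ × 6.612 × 10⁻³ A = 6.010 × 10⁻⁵ A

6.010 × 10⁻⁵ A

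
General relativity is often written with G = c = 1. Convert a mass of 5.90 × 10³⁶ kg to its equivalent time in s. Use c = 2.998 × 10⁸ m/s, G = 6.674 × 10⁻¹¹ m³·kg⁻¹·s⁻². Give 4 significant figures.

Mass → time via G/c³.
5.90 × 10³⁶ kg × (G/c³) = 14.61 s

14.61 s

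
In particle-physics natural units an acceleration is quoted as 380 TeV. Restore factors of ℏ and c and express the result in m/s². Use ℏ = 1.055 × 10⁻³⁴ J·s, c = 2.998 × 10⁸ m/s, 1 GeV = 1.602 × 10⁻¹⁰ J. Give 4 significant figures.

Acceleration is [L]/[T]² = c·[E]/ℏ.
1 GeV → c/ℏ × (1 GeV in J) = 4.552 × 10³² m/s².
Convert the energy scale: 380 TeV = 3.80 × 10⁵ GeV.
Result: 3.80 × 10⁵ × 4.552 × 10³² = 1.730 × 10³⁸ m/s².

1.730 × 10³⁸ m/s²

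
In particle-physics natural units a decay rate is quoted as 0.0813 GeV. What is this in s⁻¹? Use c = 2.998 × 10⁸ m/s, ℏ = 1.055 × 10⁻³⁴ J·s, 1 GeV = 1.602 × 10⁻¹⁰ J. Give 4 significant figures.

A rate is [E]/ℏ; divide by ℏ.
1 GeV → 1/ℏ × (1 GeV in J) = 1.518 × 10²⁴ s⁻¹.
Result: 0.0813 × 1.518 × 10²⁴ = 1.235 × 10²³ s⁻¹.

1.235 × 10²³ s⁻¹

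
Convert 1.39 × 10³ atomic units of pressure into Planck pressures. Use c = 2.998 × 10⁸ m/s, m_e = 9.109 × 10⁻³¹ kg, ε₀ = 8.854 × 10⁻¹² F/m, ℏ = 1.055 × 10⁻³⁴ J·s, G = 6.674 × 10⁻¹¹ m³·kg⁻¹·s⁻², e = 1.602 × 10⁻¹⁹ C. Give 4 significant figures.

8.789 × 10⁻⁹⁸

atomic unit of pressure: P_au = E_h/a₀³ = m_e⁴e¹⁰/((4πε₀)⁵ℏ⁸) = 2.929 × 10¹³ Pa
Planck pressure: p_P = c⁷/(ℏG²) = 4.632 × 10¹¹³ Pa
1.39 × 10³ × 2.929 × 10¹³ / 4.632 × 10¹¹³ = 8.789 × 10⁻⁹⁸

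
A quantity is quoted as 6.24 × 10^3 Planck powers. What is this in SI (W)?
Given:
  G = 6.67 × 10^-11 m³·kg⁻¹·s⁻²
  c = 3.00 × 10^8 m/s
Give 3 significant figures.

2.27 × 10^56 W

One Planck power: P_P = c⁵/G = 3.64 × 10^52 W.
6.24 × 10^3 × 3.64 × 10^52 W = 2.27 × 10^56 W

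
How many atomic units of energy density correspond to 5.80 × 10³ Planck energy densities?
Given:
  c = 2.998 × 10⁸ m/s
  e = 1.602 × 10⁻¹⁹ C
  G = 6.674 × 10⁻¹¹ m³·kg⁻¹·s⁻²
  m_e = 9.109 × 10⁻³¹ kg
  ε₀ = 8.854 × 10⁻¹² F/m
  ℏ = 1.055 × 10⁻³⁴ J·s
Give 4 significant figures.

9.172 × 10¹⁰³

Planck energy density: u_P = c⁷/(ℏG²) = 4.632 × 10¹¹³ J/m³
atomic unit of energy density: u_au = E_h/a₀³ = m_e⁴e¹⁰/((4πε₀)⁵ℏ⁸) = 2.929 × 10¹³ J/m³
5.80 × 10³ × 4.632 × 10¹¹³ / 2.929 × 10¹³ = 9.172 × 10¹⁰³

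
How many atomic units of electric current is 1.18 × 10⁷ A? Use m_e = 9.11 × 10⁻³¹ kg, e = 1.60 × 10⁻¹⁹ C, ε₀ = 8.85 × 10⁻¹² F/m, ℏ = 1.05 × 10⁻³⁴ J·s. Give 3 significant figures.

1.77 × 10⁹

atomic unit of electric current: I_au = e E_h/ℏ = m_e e⁵/((4πε₀)²ℏ³) = 6.67 × 10⁻³ A.
1.18 × 10⁷ / 6.67 × 10⁻³ = 1.77 × 10⁹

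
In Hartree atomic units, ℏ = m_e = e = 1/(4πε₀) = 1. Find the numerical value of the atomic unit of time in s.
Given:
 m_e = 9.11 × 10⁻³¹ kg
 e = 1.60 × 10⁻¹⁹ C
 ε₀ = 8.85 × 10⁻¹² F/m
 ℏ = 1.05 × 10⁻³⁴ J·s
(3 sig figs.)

From ℏ = m_e = e = 1/(4πε₀) = 1 the time scale is τ_au = (4πε₀)²ℏ³/(m_e e⁴).
E_h = 4.38 × 10⁻¹⁸ J
ℏ/E_h = 2.40 × 10⁻¹⁷ s

2.40 × 10⁻¹⁷ s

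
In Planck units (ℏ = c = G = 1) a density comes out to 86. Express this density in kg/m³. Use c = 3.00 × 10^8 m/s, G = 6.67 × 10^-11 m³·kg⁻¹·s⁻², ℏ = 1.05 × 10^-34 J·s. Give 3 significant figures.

One Planck density: ρ_P = c⁵/(ℏG²) = 5.20 × 10^96 kg/m³.
86 × 5.20 × 10^96 kg/m³ = 4.47 × 10^98 kg/m³

4.47 × 10^98 kg/m³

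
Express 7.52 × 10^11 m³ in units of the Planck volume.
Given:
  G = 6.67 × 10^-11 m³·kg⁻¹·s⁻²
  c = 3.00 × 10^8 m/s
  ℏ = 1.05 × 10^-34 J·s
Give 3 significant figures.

Planck volume: V_P = (ℏG/c³)^(3/2) = 4.18 × 10^-105 m³.
7.52 × 10^11 / 4.18 × 10^-105 = 1.80 × 10^116

1.80 × 10^116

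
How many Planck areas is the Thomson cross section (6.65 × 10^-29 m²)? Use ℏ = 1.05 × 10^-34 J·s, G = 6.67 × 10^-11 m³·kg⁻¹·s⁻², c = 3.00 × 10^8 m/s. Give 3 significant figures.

Planck area: A_P = ℏG/c³ = 2.59 × 10^-70 m².
6.65 × 10^-29 / 2.59 × 10^-70 = 2.56 × 10^41

2.56 × 10^41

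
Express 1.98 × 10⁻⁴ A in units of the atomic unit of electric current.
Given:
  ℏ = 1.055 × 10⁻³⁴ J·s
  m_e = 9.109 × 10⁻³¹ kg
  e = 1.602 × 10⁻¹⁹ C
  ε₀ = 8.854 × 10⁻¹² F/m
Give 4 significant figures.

0.02995

atomic unit of electric current: I_au = e E_h/ℏ = m_e e⁵/((4πε₀)²ℏ³) = 6.612 × 10⁻³ A.
1.98 × 10⁻⁴ / 6.612 × 10⁻³ = 0.02995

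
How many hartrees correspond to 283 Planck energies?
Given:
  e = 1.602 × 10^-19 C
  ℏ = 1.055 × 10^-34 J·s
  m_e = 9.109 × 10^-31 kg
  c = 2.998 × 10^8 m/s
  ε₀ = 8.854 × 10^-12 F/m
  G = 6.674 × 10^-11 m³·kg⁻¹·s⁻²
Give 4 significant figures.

Planck energy: E_P = √(ℏc⁵/G) = 1.957 × 10^9 J
hartree: E_h = m_e e⁴/(4πε₀ℏ)² = 4.354 × 10^-18 J
283 × 1.957 × 10^9 / 4.354 × 10^-18 = 1.272 × 10^29

1.272 × 10^29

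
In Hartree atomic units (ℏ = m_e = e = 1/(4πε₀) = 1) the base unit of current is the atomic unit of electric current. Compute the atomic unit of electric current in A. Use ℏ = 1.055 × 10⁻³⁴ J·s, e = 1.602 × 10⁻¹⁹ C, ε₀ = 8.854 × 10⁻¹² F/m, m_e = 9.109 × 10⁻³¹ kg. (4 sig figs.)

6.612 × 10⁻³ A

I_au = e E_h/ℏ = m_e e⁵/((4πε₀)²ℏ³)
E_h = 4.354 × 10⁻¹⁸ J
e·E_h/ℏ = 6.612 × 10⁻³ A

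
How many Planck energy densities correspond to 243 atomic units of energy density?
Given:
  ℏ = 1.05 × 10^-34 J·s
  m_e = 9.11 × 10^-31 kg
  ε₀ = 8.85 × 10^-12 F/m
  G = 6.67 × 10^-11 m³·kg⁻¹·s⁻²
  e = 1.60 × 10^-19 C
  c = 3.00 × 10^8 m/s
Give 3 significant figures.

1.56 × 10^-98

atomic unit of energy density: u_au = E_h/a₀³ = m_e⁴e¹⁰/((4πε₀)⁵ℏ⁸) = 3.01 × 10^13 J/m³
Planck energy density: u_P = c⁷/(ℏG²) = 4.68 × 10^113 J/m³
243 × 3.01 × 10^13 / 4.68 × 10^113 = 1.56 × 10^-98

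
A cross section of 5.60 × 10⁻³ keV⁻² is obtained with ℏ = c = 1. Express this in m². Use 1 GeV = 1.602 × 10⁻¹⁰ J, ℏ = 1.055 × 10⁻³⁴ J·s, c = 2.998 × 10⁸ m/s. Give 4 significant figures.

Area is [L]² = [E]⁻²·(ℏc)²; restore (ℏc)².
1 GeV⁻² → (ℏc)² × (1 GeV in J)⁻² = 3.898 × 10⁻³² m².
Convert the energy scale: 5.60 × 10⁻³ keV⁻² = 5.60 × 10⁹ GeV⁻².
Result: 5.60 × 10⁹ × 3.898 × 10⁻³² = 2.183 × 10⁻²² m².

2.183 × 10⁻²² m²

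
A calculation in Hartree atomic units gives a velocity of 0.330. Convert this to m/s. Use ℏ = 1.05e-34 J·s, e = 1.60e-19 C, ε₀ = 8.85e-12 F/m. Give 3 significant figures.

7.23e5 m/s

One atomic unit of velocity: v_au = e²/(4πε₀ℏ) = 2.19e6 m/s.
0.330 × 2.19e6 m/s = 7.23e5 m/s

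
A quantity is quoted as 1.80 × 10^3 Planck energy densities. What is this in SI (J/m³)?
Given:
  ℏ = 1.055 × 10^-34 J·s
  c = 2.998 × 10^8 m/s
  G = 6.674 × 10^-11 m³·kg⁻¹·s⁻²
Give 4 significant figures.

8.338 × 10^116 J/m³

One Planck energy density: u_P = c⁷/(ℏG²) = 4.632 × 10^113 J/m³.
1.80 × 10^3 × 4.632 × 10^113 J/m³ = 8.338 × 10^116 J/m³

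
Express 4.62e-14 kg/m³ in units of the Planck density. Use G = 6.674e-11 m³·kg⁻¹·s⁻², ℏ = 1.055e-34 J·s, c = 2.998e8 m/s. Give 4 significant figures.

Planck density: ρ_P = c⁵/(ℏG²) = 5.154e96 kg/m³.
4.62e-14 / 5.154e96 = 8.964e-111

8.964e-111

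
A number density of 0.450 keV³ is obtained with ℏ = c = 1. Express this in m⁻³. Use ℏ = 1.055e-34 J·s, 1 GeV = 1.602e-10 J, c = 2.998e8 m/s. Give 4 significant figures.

Number density is [L]⁻³ = [E]³/(ℏc)³.
1 GeV³ → 1/(ℏc)³ × (1 GeV in J)³ = 1.299e47 m⁻³.
Convert the energy scale: 0.450 keV³ = 4.50e-19 GeV³.
Result: 4.50e-19 × 1.299e47 = 5.847e28 m⁻³.

5.847e28 m⁻³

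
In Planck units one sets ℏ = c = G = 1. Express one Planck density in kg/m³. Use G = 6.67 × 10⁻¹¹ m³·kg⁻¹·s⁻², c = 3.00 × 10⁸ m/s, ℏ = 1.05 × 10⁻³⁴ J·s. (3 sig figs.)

5.20 × 10⁹⁶ kg/m³

ρ_P = c⁵/(ℏG²)
  = 2.43 × 10⁴² / 4.67 × 10⁻⁵⁵
  = 5.20 × 10⁹⁶ kg/m³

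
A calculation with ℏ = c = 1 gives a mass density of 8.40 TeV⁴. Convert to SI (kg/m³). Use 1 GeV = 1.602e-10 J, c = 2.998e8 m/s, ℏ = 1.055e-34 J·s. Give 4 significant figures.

Mass density is [E]/(c²[L]³) = [E]⁴/(ℏ³c⁵).
1 GeV⁴ → 1/(ℏ³c⁵) × (1 GeV in J)⁴ = 2.316e20 kg/m³.
Convert the energy scale: 8.40 TeV⁴ = 8.40e12 GeV⁴.
Result: 8.40e12 × 2.316e20 = 1.945e33 kg/m³.

1.945e33 kg/m³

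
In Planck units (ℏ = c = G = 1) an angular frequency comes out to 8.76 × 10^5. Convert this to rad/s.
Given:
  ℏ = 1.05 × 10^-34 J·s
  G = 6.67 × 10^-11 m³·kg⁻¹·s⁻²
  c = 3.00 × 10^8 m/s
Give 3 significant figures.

One Planck angular frequency: ω_P = √(c⁵/(ℏG)) = 1.86 × 10^43 rad/s.
8.76 × 10^5 × 1.86 × 10^43 rad/s = 1.63 × 10^49 rad/s

1.63 × 10^49 rad/s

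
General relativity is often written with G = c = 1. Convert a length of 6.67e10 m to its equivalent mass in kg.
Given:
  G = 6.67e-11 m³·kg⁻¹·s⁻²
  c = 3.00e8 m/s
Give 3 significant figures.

9.00e37 kg

Length → mass via c²/G.
6.67e10 m × (c²/G) = 9.00e37 kg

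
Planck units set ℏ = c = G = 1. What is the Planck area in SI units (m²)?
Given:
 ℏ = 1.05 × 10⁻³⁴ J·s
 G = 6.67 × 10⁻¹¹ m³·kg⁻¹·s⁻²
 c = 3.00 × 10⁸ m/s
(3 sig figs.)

2.59 × 10⁻⁷⁰ m²

Dimensional analysis gives A_P = ℏG/c³.
  = 7.00 × 10⁻⁴⁵ / 2.70 × 10²⁵
  = 2.59 × 10⁻⁷⁰ m²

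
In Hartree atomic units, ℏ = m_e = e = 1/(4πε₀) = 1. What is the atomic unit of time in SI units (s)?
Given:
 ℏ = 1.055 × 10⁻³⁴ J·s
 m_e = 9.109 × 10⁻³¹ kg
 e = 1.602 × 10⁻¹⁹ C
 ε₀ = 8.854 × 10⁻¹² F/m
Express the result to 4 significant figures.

2.423 × 10⁻¹⁷ s

The unique combination of the constants set to 1 with dimensions of time is τ_au = (4πε₀)²ℏ³/(m_e e⁴).
E_h = 4.354 × 10⁻¹⁸ J
ℏ/E_h = 2.423 × 10⁻¹⁷ s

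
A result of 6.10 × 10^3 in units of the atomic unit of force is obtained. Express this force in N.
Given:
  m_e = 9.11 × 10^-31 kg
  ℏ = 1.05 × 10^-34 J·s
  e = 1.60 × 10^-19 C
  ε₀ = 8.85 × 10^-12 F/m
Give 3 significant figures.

One atomic unit of force: F_au = E_h/a₀ = m_e²e⁶/((4πε₀)³ℏ⁴) = 8.33 × 10^-8 N.
6.10 × 10^3 × 8.33 × 10^-8 N = 5.08 × 10^-4 N

5.08 × 10^-4 N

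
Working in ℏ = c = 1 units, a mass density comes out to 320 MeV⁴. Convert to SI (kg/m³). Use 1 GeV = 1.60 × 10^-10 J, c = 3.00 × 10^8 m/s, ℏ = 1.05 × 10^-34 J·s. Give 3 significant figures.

Mass density is [E]/(c²[L]³) = [E]⁴/(ℏ³c⁵).
1 GeV⁴ → 1/(ℏ³c⁵) × (1 GeV in J)⁴ = 2.33 × 10^20 kg/m³.
Convert the energy scale: 320 MeV⁴ = 3.20 × 10^-10 GeV⁴.
Result: 3.20 × 10^-10 × 2.33 × 10^20 = 7.46 × 10^10 kg/m³.

7.46 × 10^10 kg/m³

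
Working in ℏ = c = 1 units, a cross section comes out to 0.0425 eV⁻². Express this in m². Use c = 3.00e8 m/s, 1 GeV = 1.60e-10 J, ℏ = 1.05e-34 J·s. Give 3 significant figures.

1.65e-15 m²

Area is [L]² = [E]⁻²·(ℏc)²; restore (ℏc)².
1 GeV⁻² → (ℏc)² × (1 GeV in J)⁻² = 3.88e-32 m².
Convert the energy scale: 0.0425 eV⁻² = 4.25e16 GeV⁻².
Result: 4.25e16 × 3.88e-32 = 1.65e-15 m².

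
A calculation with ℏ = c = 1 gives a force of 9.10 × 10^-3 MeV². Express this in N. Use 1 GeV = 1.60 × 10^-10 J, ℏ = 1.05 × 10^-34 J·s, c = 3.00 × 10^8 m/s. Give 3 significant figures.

7.40 × 10^-3 N

Force is [E]/[L] = [E]²/(ℏc); restore (ℏc)⁻¹.
1 GeV² → 1/(ℏc) × (1 GeV in J)² = 8.13 × 10^5 N.
Convert the energy scale: 9.10 × 10^-3 MeV² = 9.10 × 10^-9 GeV².
Result: 9.10 × 10^-9 × 8.13 × 10^5 = 7.40 × 10^-3 N.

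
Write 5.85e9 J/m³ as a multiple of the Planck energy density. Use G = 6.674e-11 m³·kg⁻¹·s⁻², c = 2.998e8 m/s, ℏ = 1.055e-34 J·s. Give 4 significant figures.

Planck energy density: u_P = c⁷/(ℏG²) = 4.632e113 J/m³.
5.85e9 / 4.632e113 = 1.263e-104

1.263e-104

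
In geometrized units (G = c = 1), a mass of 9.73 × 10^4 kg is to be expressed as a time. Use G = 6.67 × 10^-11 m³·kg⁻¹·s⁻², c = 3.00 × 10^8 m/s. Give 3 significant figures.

Mass → time via G/c³.
9.73 × 10^4 kg × (G/c³) = 2.40 × 10^-31 s

2.40 × 10^-31 s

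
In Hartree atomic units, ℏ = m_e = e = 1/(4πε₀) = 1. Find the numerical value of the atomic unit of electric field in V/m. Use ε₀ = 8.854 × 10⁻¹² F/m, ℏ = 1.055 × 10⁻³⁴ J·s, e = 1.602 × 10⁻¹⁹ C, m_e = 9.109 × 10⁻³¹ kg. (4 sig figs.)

Dimensional analysis gives E_au = E_h/(e a₀) = m_e²e⁵/((4πε₀)³ℏ⁴).
E_h = 4.354 × 10⁻¹⁸ J
a₀ = 5.297 × 10⁻¹¹ m
E_h/(e·a₀) = 5.131 × 10¹¹ V/m

5.131 × 10¹¹ V/m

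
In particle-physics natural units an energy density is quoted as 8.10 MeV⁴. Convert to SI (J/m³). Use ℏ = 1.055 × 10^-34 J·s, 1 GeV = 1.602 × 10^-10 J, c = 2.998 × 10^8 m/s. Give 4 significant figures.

[E]/[L]³ = [E]⁴/(ℏc)³; restore (ℏc)⁻³.
1 GeV⁴ → 1/(ℏc)³ × (1 GeV in J)⁴ = 2.082 × 10^37 J/m³.
Convert the energy scale: 8.10 MeV⁴ = 8.10 × 10^-12 GeV⁴.
Result: 8.10 × 10^-12 × 2.082 × 10^37 = 1.686 × 10^26 J/m³.

1.686 × 10^26 J/m³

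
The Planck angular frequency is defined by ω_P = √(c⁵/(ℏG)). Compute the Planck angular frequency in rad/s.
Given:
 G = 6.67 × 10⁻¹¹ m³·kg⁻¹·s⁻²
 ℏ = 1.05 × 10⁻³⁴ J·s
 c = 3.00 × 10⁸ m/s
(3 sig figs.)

ω_P = √(c⁵/(ℏG))
  = √(3.47 × 10⁸⁶)
  = 1.86 × 10⁴³ rad/s

1.86 × 10⁴³ rad/s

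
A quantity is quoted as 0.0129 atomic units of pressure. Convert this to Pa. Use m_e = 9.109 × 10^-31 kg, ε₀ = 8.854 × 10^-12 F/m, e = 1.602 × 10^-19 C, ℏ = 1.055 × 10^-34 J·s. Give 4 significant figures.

One atomic unit of pressure: P_au = E_h/a₀³ = m_e⁴e¹⁰/((4πε₀)⁵ℏ⁸) = 2.929 × 10^13 Pa.
0.0129 × 2.929 × 10^13 Pa = 3.779 × 10^11 Pa

3.779 × 10^11 Pa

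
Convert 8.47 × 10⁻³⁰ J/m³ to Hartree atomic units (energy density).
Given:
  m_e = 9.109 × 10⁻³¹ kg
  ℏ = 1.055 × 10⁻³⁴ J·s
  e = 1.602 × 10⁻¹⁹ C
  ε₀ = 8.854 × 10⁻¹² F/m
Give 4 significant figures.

atomic unit of energy density: u_au = E_h/a₀³ = m_e⁴e¹⁰/((4πε₀)⁵ℏ⁸) = 2.929 × 10¹³ J/m³.
8.47 × 10⁻³⁰ / 2.929 × 10¹³ = 2.892 × 10⁻⁴³

2.892 × 10⁻⁴³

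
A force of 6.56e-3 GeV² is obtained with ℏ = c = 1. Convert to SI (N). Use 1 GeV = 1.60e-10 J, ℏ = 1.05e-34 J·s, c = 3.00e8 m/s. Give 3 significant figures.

Force is [E]/[L] = [E]²/(ℏc); restore (ℏc)⁻¹.
1 GeV² → 1/(ℏc) × (1 GeV in J)² = 8.13e5 N.
Result: 6.56e-3 × 8.13e5 = 5.33e3 N.

5.33e3 N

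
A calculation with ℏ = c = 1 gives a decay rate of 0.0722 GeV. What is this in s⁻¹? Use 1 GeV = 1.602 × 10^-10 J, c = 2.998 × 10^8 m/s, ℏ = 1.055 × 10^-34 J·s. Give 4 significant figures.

A rate is [E]/ℏ; divide by ℏ.
1 GeV → 1/ℏ × (1 GeV in J) = 1.518 × 10^24 s⁻¹.
Result: 0.0722 × 1.518 × 10^24 = 1.096 × 10^23 s⁻¹.

1.096 × 10^23 s⁻¹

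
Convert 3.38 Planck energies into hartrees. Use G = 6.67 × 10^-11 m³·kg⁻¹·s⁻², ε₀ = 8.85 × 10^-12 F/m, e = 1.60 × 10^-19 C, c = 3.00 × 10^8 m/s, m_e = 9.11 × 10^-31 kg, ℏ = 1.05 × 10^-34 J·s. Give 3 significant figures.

Planck energy: E_P = √(ℏc⁵/G) = 1.96 × 10^9 J
hartree: E_h = m_e e⁴/(4πε₀ℏ)² = 4.38 × 10^-18 J
3.38 × 1.96 × 10^9 / 4.38 × 10^-18 = 1.51 × 10^27

1.51 × 10^27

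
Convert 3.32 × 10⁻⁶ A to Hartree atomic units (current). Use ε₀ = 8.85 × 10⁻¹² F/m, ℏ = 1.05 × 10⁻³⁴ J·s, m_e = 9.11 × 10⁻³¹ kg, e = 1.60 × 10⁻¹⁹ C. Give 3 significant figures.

4.98 × 10⁻⁴

atomic unit of electric current: I_au = e E_h/ℏ = m_e e⁵/((4πε₀)²ℏ³) = 6.67 × 10⁻³ A.
3.32 × 10⁻⁶ / 6.67 × 10⁻³ = 4.98 × 10⁻⁴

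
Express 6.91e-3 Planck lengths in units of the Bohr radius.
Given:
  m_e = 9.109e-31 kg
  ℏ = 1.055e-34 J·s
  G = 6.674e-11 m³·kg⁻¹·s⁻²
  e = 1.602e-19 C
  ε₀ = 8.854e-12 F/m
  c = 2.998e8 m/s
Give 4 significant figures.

2.109e-27

Planck length: ℓ_P = √(ℏG/c³) = 1.616e-35 m
Bohr radius: a₀ = 4πε₀ℏ²/(m_e e²) = 5.297e-11 m
6.91e-3 × 1.616e-35 / 5.297e-11 = 2.109e-27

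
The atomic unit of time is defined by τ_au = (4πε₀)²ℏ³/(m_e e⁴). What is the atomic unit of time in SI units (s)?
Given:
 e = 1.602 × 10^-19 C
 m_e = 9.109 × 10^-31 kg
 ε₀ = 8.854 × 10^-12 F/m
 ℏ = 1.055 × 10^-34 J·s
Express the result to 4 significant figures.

2.423 × 10^-17 s

τ_au = (4πε₀)²ℏ³/(m_e e⁴)
E_h = 4.354 × 10^-18 J
ℏ/E_h = 2.423 × 10^-17 s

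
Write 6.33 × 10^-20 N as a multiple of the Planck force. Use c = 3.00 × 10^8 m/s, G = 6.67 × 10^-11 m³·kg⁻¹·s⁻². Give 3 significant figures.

5.21 × 10^-64

Planck force: F_P = c⁴/G = 1.21 × 10^44 N.
6.33 × 10^-20 / 1.21 × 10^44 = 5.21 × 10^-64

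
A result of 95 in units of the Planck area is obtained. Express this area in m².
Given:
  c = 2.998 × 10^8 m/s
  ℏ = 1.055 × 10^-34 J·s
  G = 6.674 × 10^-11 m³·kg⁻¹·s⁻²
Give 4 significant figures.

One Planck area: A_P = ℏG/c³ = 2.613 × 10^-70 m².
95 × 2.613 × 10^-70 m² = 2.482 × 10^-68 m²

2.482 × 10^-68 m²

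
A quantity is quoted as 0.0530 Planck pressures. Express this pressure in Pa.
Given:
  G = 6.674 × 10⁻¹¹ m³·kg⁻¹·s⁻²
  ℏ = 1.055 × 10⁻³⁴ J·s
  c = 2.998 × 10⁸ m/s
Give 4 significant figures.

One Planck pressure: p_P = c⁷/(ℏG²) = 4.632 × 10¹¹³ Pa.
0.0530 × 4.632 × 10¹¹³ Pa = 2.455 × 10¹¹² Pa

2.455 × 10¹¹² Pa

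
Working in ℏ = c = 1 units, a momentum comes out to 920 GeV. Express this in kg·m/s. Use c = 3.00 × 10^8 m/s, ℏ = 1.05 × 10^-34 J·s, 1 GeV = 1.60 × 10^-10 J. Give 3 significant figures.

Momentum is [E]/c; divide by c.
1 GeV → 1/c × (1 GeV in J) = 5.33 × 10^-19 kg·m/s.
Result: 920 × 5.33 × 10^-19 = 4.91 × 10^-16 kg·m/s.

4.91 × 10^-16 kg·m/s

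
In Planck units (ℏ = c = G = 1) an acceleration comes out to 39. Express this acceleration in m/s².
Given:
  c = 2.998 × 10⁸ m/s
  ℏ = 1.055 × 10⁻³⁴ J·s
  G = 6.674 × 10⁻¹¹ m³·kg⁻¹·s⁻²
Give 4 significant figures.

One Planck acceleration: a_P = √(c⁷/(ℏG)) = 5.560 × 10⁵¹ m/s².
39 × 5.560 × 10⁵¹ m/s² = 2.168 × 10⁵³ m/s²

2.168 × 10⁵³ m/s²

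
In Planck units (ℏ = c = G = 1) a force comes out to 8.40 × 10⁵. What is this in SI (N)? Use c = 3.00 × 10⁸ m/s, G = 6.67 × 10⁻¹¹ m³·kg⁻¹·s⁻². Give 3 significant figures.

1.02 × 10⁵⁰ N

One Planck force: F_P = c⁴/G = 1.21 × 10⁴⁴ N.
8.40 × 10⁵ × 1.21 × 10⁴⁴ N = 1.02 × 10⁵⁰ N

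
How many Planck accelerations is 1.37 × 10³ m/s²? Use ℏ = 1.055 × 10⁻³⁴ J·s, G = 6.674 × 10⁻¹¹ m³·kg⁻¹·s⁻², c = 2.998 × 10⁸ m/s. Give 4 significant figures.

2.464 × 10⁻⁴⁹

Planck acceleration: a_P = √(c⁷/(ℏG)) = 5.560 × 10⁵¹ m/s².
1.37 × 10³ / 5.560 × 10⁵¹ = 2.464 × 10⁻⁴⁹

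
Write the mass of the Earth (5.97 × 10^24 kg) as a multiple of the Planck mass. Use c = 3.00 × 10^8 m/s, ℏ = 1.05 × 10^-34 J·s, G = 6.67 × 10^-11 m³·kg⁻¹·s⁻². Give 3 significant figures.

Planck mass: m_P = √(ℏc/G) = 2.17 × 10^-8 kg.
5.97 × 10^24 / 2.17 × 10^-8 = 2.75 × 10^32

2.75 × 10^32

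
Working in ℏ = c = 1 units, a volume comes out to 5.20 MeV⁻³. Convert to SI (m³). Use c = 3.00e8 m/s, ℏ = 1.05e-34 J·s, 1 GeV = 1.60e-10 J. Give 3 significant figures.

Volume is [L]³ = [E]⁻³·(ℏc)³.
1 GeV⁻³ → (ℏc)³ × (1 GeV in J)⁻³ = 7.63e-48 m³.
Convert the energy scale: 5.20 MeV⁻³ = 5.20e9 GeV⁻³.
Result: 5.20e9 × 7.63e-48 = 3.97e-38 m³.

3.97e-38 m³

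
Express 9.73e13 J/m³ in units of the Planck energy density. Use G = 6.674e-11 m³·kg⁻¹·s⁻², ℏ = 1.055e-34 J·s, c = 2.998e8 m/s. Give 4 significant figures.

2.100e-100

Planck energy density: u_P = c⁷/(ℏG²) = 4.632e113 J/m³.
9.73e13 / 4.632e113 = 2.100e-100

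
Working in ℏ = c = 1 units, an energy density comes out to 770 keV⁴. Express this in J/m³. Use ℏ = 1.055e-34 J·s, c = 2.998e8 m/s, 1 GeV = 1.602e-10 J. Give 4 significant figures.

[E]/[L]³ = [E]⁴/(ℏc)³; restore (ℏc)⁻³.
1 GeV⁴ → 1/(ℏc)³ × (1 GeV in J)⁴ = 2.082e37 J/m³.
Convert the energy scale: 770 keV⁴ = 7.70e-22 GeV⁴.
Result: 7.70e-22 × 2.082e37 = 1.603e16 J/m³.

1.603e16 J/m³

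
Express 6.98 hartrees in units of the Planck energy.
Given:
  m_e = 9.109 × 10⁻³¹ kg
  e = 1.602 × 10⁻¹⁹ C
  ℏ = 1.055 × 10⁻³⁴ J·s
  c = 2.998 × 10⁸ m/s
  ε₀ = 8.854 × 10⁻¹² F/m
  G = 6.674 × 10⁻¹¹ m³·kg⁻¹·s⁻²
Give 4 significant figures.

1.553 × 10⁻²⁶

hartree: E_h = m_e e⁴/(4πε₀ℏ)² = 4.354 × 10⁻¹⁸ J
Planck energy: E_P = √(ℏc⁵/G) = 1.957 × 10⁹ J
6.98 × 4.354 × 10⁻¹⁸ / 1.957 × 10⁹ = 1.553 × 10⁻²⁶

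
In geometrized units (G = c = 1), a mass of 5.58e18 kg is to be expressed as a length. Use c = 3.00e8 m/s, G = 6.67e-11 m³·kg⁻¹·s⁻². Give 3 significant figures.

4.14e-9 m

In G = c = 1 units mass has dimensions of length; the conversion factor is G/c².
5.58e18 kg × (G/c²) = 4.14e-9 m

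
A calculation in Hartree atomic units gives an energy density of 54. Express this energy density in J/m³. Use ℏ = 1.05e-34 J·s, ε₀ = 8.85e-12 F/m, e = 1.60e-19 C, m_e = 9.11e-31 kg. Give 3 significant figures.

1.63e15 J/m³

One atomic unit of energy density: u_au = E_h/a₀³ = m_e⁴e¹⁰/((4πε₀)⁵ℏ⁸) = 3.01e13 J/m³.
54 × 3.01e13 J/m³ = 1.63e15 J/m³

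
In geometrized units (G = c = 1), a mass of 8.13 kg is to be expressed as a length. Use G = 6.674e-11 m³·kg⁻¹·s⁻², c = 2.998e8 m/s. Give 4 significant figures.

6.037e-27 m

In G = c = 1 units mass has dimensions of length; the conversion factor is G/c².
8.13 kg × (G/c²) = 6.037e-27 m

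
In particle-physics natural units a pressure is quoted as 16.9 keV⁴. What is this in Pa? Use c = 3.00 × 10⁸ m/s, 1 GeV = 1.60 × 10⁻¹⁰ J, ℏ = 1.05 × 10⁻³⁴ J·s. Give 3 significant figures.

3.54 × 10¹⁴ Pa

Pressure is [E]/[L]³ = [E]⁴/(ℏc)³.
1 GeV⁴ → 1/(ℏc)³ × (1 GeV in J)⁴ = 2.10 × 10³⁷ Pa.
Convert the energy scale: 16.9 keV⁴ = 1.69 × 10⁻²³ GeV⁴.
Result: 1.69 × 10⁻²³ × 2.10 × 10³⁷ = 3.54 × 10¹⁴ Pa.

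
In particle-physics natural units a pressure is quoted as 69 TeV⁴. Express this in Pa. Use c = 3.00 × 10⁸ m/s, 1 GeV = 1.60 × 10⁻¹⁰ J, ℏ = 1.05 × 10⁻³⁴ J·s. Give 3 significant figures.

Pressure is [E]/[L]³ = [E]⁴/(ℏc)³.
1 GeV⁴ → 1/(ℏc)³ × (1 GeV in J)⁴ = 2.10 × 10³⁷ Pa.
Convert the energy scale: 69 TeV⁴ = 6.90 × 10¹³ GeV⁴.
Result: 6.90 × 10¹³ × 2.10 × 10³⁷ = 1.45 × 10⁵¹ Pa.

1.45 × 10⁵¹ Pa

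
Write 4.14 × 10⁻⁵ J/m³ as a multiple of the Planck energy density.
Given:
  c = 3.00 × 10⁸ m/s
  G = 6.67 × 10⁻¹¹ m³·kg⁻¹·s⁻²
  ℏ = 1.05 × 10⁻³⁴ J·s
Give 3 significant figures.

8.84 × 10⁻¹¹⁹

Planck energy density: u_P = c⁷/(ℏG²) = 4.68 × 10¹¹³ J/m³.
4.14 × 10⁻⁵ / 4.68 × 10¹¹³ = 8.84 × 10⁻¹¹⁹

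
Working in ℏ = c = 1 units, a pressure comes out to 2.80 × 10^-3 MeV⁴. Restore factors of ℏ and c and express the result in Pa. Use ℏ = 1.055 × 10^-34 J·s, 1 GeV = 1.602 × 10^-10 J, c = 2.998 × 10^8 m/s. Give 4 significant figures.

Pressure is [E]/[L]³ = [E]⁴/(ℏc)³.
1 GeV⁴ → 1/(ℏc)³ × (1 GeV in J)⁴ = 2.082 × 10^37 Pa.
Convert the energy scale: 2.80 × 10^-3 MeV⁴ = 2.80 × 10^-15 GeV⁴.
Result: 2.80 × 10^-15 × 2.082 × 10^37 = 5.828 × 10^22 Pa.

5.828 × 10^22 Pa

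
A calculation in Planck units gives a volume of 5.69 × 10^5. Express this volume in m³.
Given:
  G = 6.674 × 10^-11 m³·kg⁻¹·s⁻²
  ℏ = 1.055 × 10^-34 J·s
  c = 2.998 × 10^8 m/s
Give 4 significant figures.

2.403 × 10^-99 m³

One Planck volume: V_P = (ℏG/c³)^(3/2) = 4.224 × 10^-105 m³.
5.69 × 10^5 × 4.224 × 10^-105 m³ = 2.403 × 10^-99 m³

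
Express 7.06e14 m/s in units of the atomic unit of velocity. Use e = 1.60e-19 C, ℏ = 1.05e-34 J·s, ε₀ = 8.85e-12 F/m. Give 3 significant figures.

3.22e8

atomic unit of velocity: v_au = e²/(4πε₀ℏ) = 2.19e6 m/s.
7.06e14 / 2.19e6 = 3.22e8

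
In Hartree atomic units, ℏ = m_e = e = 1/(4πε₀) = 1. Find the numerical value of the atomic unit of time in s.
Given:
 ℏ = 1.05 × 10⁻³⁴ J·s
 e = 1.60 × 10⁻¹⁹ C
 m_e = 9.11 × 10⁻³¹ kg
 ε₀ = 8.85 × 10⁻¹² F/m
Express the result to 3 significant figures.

Dimensional analysis gives τ_au = (4πε₀)²ℏ³/(m_e e⁴).
E_h = 4.38 × 10⁻¹⁸ J
ℏ/E_h = 2.40 × 10⁻¹⁷ s

2.40 × 10⁻¹⁷ s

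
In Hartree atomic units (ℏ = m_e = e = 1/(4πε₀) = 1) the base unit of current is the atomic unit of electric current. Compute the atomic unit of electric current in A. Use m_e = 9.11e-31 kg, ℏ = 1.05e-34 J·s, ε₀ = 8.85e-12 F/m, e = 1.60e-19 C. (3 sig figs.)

6.67e-3 A

I_au = e E_h/ℏ = m_e e⁵/((4πε₀)²ℏ³)
E_h = 4.38e-18 J
e·E_h/ℏ = 6.67e-3 A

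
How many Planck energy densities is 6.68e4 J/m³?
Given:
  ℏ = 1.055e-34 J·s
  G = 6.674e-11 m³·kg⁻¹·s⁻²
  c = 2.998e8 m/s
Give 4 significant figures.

1.442e-109

Planck energy density: u_P = c⁷/(ℏG²) = 4.632e113 J/m³.
6.68e4 / 4.632e113 = 1.442e-109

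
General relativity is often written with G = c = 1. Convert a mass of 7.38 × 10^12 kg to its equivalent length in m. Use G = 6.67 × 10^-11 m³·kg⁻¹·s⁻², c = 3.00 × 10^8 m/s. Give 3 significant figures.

5.47 × 10^-15 m

In G = c = 1 units mass has dimensions of length; the conversion factor is G/c².
7.38 × 10^12 kg × (G/c²) = 5.47 × 10^-15 m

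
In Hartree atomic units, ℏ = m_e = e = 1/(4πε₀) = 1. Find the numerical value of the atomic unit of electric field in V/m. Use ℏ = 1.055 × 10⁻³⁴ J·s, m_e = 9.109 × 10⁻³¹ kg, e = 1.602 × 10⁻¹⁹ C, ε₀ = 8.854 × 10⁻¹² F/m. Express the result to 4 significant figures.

The unique combination of the constants set to 1 with dimensions of electric field is E_au = E_h/(e a₀) = m_e²e⁵/((4πε₀)³ℏ⁴).
E_h = 4.354 × 10⁻¹⁸ J
a₀ = 5.297 × 10⁻¹¹ m
E_h/(e·a₀) = 5.131 × 10¹¹ V/m

5.131 × 10¹¹ V/m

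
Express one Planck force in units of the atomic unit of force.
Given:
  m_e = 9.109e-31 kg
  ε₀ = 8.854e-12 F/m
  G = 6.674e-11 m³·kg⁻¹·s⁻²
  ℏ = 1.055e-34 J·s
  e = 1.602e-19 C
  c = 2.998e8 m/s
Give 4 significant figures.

1.473e51

Planck force: F_P = c⁴/G = 1.210e44 N
atomic unit of force: F_au = E_h/a₀ = m_e²e⁶/((4πε₀)³ℏ⁴) = 8.220e-8 N
ratio = 1.210e44 / 8.220e-8 = 1.473e51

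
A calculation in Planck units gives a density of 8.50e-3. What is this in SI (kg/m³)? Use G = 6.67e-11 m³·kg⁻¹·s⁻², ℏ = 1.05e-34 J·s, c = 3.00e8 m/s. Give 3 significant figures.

4.42e94 kg/m³

One Planck density: ρ_P = c⁵/(ℏG²) = 5.20e96 kg/m³.
8.50e-3 × 5.20e96 kg/m³ = 4.42e94 kg/m³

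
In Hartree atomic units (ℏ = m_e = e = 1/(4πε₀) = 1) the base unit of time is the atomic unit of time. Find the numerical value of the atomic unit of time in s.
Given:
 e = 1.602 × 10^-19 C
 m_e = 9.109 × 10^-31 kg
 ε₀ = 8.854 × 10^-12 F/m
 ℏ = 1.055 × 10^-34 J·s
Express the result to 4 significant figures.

2.423 × 10^-17 s

τ_au = (4πε₀)²ℏ³/(m_e e⁴)
E_h = 4.354 × 10^-18 J
ℏ/E_h = 2.423 × 10^-17 s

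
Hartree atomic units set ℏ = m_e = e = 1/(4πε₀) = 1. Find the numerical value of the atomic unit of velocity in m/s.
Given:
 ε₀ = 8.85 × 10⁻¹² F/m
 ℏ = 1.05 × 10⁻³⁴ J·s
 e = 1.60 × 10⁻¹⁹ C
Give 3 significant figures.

The unique combination of the constants set to 1 with dimensions of velocity is v_au = e²/(4πε₀ℏ).
  = 2.56 × 10⁻³⁸ / 1.17 × 10⁻⁴⁴
  = 2.19 × 10⁶ m/s

2.19 × 10⁶ m/s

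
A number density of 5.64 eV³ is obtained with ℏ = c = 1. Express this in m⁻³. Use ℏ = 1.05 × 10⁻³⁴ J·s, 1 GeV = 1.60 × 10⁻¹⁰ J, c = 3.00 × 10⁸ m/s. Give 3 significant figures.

Number density is [L]⁻³ = [E]³/(ℏc)³.
1 GeV³ → 1/(ℏc)³ × (1 GeV in J)³ = 1.31 × 10⁴⁷ m⁻³.
Convert the energy scale: 5.64 eV³ = 5.64 × 10⁻²⁷ GeV³.
Result: 5.64 × 10⁻²⁷ × 1.31 × 10⁴⁷ = 7.39 × 10²⁰ m⁻³.

7.39 × 10²⁰ m⁻³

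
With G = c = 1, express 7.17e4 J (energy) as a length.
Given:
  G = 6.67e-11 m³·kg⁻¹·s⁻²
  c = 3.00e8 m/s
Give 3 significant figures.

5.90e-40 m

Energy → length via G/c⁴.
7.17e4 J × (G/c⁴) = 5.90e-40 m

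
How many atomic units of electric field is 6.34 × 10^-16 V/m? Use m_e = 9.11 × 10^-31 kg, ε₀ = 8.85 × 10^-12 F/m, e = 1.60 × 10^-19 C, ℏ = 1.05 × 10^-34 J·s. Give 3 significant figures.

atomic unit of electric field: E_au = E_h/(e a₀) = m_e²e⁵/((4πε₀)³ℏ⁴) = 5.20 × 10^11 V/m.
6.34 × 10^-16 / 5.20 × 10^11 = 1.22 × 10^-27

1.22 × 10^-27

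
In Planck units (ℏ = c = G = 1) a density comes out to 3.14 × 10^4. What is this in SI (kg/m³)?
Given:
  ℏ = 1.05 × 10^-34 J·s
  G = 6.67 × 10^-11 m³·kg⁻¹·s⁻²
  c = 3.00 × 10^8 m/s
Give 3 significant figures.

One Planck density: ρ_P = c⁵/(ℏG²) = 5.20 × 10^96 kg/m³.
3.14 × 10^4 × 5.20 × 10^96 kg/m³ = 1.63 × 10^101 kg/m³

1.63 × 10^101 kg/m³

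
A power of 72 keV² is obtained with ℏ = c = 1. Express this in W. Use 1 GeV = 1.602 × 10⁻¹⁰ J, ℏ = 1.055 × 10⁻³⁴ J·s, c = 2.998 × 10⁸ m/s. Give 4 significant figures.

Power is [E]/[T] = [E]²/ℏ.
1 GeV² → 1/ℏ × (1 GeV in J)² = 2.433 × 10¹⁴ W.
Convert the energy scale: 72 keV² = 7.20 × 10⁻¹¹ GeV².
Result: 7.20 × 10⁻¹¹ × 2.433 × 10¹⁴ = 1.751 × 10⁴ W.

1.751 × 10⁴ W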